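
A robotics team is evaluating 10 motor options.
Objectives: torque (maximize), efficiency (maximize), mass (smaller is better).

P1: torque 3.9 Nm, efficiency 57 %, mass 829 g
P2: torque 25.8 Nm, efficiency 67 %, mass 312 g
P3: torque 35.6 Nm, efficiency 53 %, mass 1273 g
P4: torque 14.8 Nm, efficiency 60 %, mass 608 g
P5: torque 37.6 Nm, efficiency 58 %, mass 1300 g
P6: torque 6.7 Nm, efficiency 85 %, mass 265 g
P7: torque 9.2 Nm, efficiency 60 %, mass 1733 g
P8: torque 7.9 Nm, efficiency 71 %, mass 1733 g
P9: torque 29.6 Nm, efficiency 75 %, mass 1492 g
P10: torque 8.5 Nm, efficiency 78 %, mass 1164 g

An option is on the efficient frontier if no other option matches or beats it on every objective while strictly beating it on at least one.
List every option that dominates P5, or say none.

none

P1: worse on torque (3.9 vs 37.6).
P2: worse on torque (25.8 vs 37.6).
P3: worse on torque (35.6 vs 37.6).
P4: worse on torque (14.8 vs 37.6).
P6: worse on torque (6.7 vs 37.6).
P7: worse on torque (9.2 vs 37.6).
P8: worse on torque (7.9 vs 37.6).
P9: worse on torque (29.6 vs 37.6).
P10: worse on torque (8.5 vs 37.6).
No option dominates P5.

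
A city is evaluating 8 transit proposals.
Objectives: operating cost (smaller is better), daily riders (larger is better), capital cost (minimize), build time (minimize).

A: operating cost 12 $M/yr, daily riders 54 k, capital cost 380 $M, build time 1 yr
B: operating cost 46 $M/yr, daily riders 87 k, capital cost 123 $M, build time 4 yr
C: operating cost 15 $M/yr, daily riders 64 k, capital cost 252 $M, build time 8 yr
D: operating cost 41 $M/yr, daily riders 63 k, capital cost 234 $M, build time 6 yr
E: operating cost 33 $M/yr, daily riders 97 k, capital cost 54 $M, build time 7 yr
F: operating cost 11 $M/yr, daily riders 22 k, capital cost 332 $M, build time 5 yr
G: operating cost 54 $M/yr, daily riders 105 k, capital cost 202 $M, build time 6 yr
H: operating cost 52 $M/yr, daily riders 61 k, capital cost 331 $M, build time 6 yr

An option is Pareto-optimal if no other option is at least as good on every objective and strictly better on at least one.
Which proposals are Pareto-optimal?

A: not dominated (best build time).
B: not dominated.
C: not dominated.
D: not dominated.
E: not dominated (best capital cost).
F: not dominated (best operating cost).
G: not dominated (best daily riders).
H: dominated by B (operating cost 46≤52, daily riders 87≥61, capital cost 123≤331, build time 4≤6).

A, B, C, D, E, F, G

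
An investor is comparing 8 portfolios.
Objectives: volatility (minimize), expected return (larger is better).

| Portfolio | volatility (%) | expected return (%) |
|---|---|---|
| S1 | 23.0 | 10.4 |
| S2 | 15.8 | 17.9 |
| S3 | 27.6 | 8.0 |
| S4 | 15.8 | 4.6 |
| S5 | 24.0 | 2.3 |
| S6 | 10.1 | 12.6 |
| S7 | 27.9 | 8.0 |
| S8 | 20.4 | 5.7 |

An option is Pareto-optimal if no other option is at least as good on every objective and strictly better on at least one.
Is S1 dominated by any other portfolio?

S2 vs S1: volatility 15.8≤23.0, expected return 17.9≥10.4 — S2 is at least as good on every objective and strictly better on at least one, so S2 dominates S1.

Yes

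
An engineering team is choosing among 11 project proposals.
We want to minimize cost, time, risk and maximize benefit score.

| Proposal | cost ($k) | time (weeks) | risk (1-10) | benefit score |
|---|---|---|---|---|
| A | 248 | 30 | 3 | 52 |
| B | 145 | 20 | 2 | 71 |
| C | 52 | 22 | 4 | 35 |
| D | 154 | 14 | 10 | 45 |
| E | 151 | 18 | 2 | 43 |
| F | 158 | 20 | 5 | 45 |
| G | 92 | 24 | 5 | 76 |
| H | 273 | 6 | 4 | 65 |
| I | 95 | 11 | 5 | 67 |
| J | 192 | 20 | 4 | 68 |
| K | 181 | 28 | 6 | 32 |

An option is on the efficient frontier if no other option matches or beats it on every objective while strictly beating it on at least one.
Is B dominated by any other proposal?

A: worse on cost (248 vs 145).
C: worse on time (22 vs 20).
D: worse on cost (154 vs 145).
E: worse on cost (151 vs 145).
F: worse on cost (158 vs 145).
G: worse on time (24 vs 20).
H: worse on cost (273 vs 145).
I: worse on risk (5 vs 2).
J: worse on cost (192 vs 145).
K: worse on cost (181 vs 145).
No option is at least as good as B on every objective and strictly better on one.

No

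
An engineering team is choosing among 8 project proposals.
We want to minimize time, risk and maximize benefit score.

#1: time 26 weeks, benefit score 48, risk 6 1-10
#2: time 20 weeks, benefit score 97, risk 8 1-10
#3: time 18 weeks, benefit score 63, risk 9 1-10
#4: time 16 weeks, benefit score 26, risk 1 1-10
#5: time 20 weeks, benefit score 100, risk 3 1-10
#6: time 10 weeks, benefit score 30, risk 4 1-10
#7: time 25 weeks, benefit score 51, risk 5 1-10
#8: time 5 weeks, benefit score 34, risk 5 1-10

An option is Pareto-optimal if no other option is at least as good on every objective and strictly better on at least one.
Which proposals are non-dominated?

#3, #4, #5, #6, #8

#1: dominated by #5 (time 20≤26, benefit score 100≥48, risk 3≤6).
#2: dominated by #5 (time 20≤20, benefit score 100≥97, risk 3≤8).
#3: not dominated.
#4: not dominated (best risk).
#5: not dominated (best benefit score).
#6: not dominated.
#7: dominated by #5 (time 20≤25, benefit score 100≥51, risk 3≤5).
#8: not dominated (best time).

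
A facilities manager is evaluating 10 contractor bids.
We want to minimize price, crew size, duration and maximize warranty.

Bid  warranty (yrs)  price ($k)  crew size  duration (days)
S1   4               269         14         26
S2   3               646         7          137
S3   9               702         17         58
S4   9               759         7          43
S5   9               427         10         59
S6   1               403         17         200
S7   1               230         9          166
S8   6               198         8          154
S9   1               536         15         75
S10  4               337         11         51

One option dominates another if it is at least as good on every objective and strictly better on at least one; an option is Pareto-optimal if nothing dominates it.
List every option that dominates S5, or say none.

none

S1: worse on warranty (4 vs 9).
S2: worse on warranty (3 vs 9).
S3: worse on price (702 vs 427).
S4: worse on price (759 vs 427).
S6: worse on warranty (1 vs 9).
S7: worse on warranty (1 vs 9).
S8: worse on warranty (6 vs 9).
S9: worse on warranty (1 vs 9).
S10: worse on warranty (4 vs 9).
No option dominates S5.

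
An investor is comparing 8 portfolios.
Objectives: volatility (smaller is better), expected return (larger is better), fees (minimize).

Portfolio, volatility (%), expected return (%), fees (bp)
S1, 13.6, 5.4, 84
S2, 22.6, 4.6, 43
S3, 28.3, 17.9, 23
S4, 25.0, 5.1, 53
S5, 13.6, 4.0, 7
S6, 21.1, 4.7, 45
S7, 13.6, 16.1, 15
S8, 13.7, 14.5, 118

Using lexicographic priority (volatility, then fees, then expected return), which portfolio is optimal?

S5

First minimize volatility: best is 13.6, kept {S1, S5, S7}.
Then minimize fees: best is 7, kept {S5}.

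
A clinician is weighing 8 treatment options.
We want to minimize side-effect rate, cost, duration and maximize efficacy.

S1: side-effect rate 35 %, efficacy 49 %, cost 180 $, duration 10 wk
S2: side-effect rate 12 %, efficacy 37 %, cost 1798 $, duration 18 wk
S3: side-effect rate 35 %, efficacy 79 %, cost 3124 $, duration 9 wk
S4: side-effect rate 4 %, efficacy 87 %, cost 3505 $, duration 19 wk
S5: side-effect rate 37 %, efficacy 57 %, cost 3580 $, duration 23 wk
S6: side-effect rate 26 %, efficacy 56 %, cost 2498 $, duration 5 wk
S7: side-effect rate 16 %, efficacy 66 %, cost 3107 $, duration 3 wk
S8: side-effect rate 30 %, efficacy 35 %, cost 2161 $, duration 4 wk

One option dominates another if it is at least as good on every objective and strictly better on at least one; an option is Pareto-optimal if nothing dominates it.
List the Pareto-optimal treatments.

S1, S2, S3, S4, S6, S7, S8

S1: not dominated (best cost).
S2: not dominated.
S3: not dominated.
S4: not dominated (best side-effect rate).
S5: dominated by S3 (side-effect rate 35≤37, efficacy 79≥57, cost 3124≤3580, duration 9≤23).
S6: not dominated.
S7: not dominated (best duration).
S8: not dominated.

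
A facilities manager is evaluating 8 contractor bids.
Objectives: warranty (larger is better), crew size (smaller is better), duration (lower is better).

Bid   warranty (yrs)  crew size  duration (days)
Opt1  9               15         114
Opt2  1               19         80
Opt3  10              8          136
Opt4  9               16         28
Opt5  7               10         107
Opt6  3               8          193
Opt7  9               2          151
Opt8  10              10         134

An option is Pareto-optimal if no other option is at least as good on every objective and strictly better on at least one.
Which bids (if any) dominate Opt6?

Opt3: warranty 10≥3, crew size 8≤8, duration 136≤193 — dominates Opt6.
Opt7: warranty 9≥3, crew size 2≤8, duration 151≤193 — dominates Opt6.
Others (Opt1, Opt2, Opt4, Opt5, Opt8) are each worse than Opt6 on at least one objective.

Opt3, Opt7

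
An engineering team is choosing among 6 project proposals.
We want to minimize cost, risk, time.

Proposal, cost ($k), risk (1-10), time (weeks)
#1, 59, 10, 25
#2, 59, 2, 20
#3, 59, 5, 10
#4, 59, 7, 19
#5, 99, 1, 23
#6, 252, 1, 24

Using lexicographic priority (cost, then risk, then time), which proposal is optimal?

#2

First minimize cost: best is 59, kept {#1, #2, #3, #4}.
Then minimize risk: best is 2, kept {#2}.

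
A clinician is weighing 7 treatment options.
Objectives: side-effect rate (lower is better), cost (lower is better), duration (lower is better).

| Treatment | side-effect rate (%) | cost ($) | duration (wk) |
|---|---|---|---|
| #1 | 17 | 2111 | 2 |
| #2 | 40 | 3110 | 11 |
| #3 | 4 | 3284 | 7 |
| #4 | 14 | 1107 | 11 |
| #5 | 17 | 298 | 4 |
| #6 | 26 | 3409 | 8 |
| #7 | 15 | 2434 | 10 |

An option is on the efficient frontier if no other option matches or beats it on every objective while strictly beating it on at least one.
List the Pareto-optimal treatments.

#1: not dominated (best duration).
#2: dominated by #1 (side-effect rate 17≤40, cost 2111≤3110, duration 2≤11).
#3: not dominated (best side-effect rate).
#4: not dominated.
#5: not dominated (best cost).
#6: dominated by #1 (side-effect rate 17≤26, cost 2111≤3409, duration 2≤8).
#7: not dominated.

#1, #3, #4, #5, #7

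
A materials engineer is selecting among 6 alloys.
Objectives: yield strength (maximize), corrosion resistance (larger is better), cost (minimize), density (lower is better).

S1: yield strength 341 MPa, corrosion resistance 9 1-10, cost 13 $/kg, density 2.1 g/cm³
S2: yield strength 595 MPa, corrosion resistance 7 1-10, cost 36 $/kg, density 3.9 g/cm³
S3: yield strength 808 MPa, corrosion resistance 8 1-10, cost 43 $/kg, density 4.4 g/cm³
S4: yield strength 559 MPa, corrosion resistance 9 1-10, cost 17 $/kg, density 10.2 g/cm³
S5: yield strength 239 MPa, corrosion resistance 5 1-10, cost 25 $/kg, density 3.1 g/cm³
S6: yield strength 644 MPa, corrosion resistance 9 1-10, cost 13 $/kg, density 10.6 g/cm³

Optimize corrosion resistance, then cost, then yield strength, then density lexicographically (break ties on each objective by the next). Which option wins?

S6

First maximize corrosion resistance: best is 9, kept {S1, S4, S6}.
Then minimize cost: best is 13, kept {S1, S6}.
Then maximize yield strength: best is 644, kept {S6}.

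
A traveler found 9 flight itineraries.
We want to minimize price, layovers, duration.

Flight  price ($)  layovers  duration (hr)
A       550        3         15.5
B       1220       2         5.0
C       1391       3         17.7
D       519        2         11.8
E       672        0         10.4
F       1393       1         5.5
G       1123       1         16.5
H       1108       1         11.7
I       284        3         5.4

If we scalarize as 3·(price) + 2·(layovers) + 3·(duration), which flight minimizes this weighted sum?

I

A: 3·550 + 2·3 + 3·15.5 = 1702.5
B: 3·1220 + 2·2 + 3·5.0 = 3679.0
C: 3·1391 + 2·3 + 3·17.7 = 4232.1
D: 3·519 + 2·2 + 3·11.8 = 1596.4
E: 3·672 + 2·0 + 3·10.4 = 2047.2
F: 3·1393 + 2·1 + 3·5.5 = 4197.5
G: 3·1123 + 2·1 + 3·16.5 = 3420.5
H: 3·1108 + 2·1 + 3·11.7 = 3361.1
I: 3·284 + 2·3 + 3·5.4 = 874.2
Lowest: I at 874.2.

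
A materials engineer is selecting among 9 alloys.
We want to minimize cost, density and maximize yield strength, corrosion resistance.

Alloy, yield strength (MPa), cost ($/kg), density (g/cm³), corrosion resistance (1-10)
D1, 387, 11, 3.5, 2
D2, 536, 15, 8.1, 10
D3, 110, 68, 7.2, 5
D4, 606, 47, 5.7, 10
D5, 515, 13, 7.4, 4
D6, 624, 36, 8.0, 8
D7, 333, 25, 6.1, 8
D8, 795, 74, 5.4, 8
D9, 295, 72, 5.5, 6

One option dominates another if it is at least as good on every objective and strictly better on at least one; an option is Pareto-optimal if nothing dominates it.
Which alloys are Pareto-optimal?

D1, D2, D4, D5, D6, D7, D8, D9

D1: not dominated (best cost).
D2: not dominated.
D3: dominated by D4 (yield strength 606≥110, cost 47≤68, density 5.7≤7.2, corrosion resistance 10≥5).
D4: not dominated.
D5: not dominated.
D6: not dominated.
D7: not dominated.
D8: not dominated (best yield strength).
D9: not dominated.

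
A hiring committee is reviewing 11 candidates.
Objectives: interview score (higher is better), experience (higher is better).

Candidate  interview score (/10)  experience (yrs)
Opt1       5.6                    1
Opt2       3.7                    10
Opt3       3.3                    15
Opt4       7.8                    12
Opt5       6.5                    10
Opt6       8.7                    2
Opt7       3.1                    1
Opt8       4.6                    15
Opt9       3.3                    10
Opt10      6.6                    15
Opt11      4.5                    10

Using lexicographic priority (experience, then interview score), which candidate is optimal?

Opt10

First maximize experience: best is 15, kept {Opt3, Opt8, Opt10}.
Then maximize interview score: best is 6.6, kept {Opt10}.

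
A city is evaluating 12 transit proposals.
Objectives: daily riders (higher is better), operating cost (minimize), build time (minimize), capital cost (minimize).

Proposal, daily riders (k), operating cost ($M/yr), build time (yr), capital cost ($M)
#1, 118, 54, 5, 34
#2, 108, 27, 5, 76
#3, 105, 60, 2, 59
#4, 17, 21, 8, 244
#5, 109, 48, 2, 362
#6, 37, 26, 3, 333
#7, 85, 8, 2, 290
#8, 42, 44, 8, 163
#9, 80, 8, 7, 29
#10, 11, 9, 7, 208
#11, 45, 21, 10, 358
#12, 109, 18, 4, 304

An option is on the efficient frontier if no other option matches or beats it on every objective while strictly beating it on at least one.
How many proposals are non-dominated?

7

#1: not dominated (best daily riders).
#2: not dominated.
#3: not dominated.
#4: dominated by #9 (daily riders 80≥17, operating cost 8≤21, build time 7≤8, capital cost 29≤244).
#5: not dominated.
#6: dominated by #7 (daily riders 85≥37, operating cost 8≤26, build time 2≤3, capital cost 290≤333).
#7: not dominated.
#8: dominated by #2 (daily riders 108≥42, operating cost 27≤44, build time 5≤8, capital cost 76≤163).
#9: not dominated (best capital cost).
#10: dominated by #9 (daily riders 80≥11, operating cost 8≤9, build time 7≤7, capital cost 29≤208).
#11: dominated by #7 (daily riders 85≥45, operating cost 8≤21, build time 2≤10, capital cost 290≤358).
#12: not dominated.
Pareto-optimal: #1, #2, #3, #5, #7, #9, #12 → 7.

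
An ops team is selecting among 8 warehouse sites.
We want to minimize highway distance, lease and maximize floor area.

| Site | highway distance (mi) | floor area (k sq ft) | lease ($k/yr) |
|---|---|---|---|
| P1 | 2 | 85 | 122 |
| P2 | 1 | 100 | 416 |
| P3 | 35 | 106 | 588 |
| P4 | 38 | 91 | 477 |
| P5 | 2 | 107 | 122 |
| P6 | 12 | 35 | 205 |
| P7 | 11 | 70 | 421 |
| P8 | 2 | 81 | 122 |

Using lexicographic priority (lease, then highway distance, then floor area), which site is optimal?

P5

First minimize lease: best is 122, kept {P1, P5, P8}.
Then minimize highway distance: best is 2, kept {P1, P5, P8}.
Then maximize floor area: best is 107, kept {P5}.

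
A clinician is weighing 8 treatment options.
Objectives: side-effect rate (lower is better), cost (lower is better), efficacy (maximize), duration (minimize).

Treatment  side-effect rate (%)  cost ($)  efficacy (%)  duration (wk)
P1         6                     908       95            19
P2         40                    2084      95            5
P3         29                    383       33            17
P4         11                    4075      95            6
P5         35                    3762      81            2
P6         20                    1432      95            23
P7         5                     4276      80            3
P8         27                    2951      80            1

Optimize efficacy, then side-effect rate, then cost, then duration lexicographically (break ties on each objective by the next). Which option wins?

First maximize efficacy: best is 95, kept {P1, P2, P4, P6}.
Then minimize side-effect rate: best is 6, kept {P1}.

P1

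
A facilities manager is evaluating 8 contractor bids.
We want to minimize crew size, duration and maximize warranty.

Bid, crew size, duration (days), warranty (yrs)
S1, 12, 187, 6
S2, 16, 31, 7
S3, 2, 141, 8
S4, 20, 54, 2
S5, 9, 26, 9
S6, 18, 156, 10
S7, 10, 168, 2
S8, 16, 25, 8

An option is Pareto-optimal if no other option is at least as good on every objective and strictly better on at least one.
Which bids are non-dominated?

S3, S5, S6, S8

S1: dominated by S3 (crew size 2≤12, duration 141≤187, warranty 8≥6).
S2: dominated by S5 (crew size 9≤16, duration 26≤31, warranty 9≥7).
S3: not dominated (best crew size).
S4: dominated by S2 (crew size 16≤20, duration 31≤54, warranty 7≥2).
S5: not dominated.
S6: not dominated (best warranty).
S7: dominated by S3 (crew size 2≤10, duration 141≤168, warranty 8≥2).
S8: not dominated (best duration).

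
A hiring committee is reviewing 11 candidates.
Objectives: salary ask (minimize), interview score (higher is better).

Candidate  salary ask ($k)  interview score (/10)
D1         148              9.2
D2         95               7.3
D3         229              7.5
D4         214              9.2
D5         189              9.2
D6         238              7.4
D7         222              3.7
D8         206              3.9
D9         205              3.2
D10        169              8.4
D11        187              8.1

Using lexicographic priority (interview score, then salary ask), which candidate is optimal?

First maximize interview score: best is 9.2, kept {D1, D4, D5}.
Then minimize salary ask: best is 148, kept {D1}.

D1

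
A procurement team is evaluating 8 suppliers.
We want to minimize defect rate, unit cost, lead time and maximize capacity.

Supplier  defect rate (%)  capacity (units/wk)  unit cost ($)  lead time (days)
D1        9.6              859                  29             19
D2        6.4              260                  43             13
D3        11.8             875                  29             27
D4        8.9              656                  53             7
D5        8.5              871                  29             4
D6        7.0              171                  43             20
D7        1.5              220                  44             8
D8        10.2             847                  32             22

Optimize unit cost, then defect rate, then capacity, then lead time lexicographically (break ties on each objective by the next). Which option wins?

First minimize unit cost: best is 29, kept {D1, D3, D5}.
Then minimize defect rate: best is 8.5, kept {D5}.

D5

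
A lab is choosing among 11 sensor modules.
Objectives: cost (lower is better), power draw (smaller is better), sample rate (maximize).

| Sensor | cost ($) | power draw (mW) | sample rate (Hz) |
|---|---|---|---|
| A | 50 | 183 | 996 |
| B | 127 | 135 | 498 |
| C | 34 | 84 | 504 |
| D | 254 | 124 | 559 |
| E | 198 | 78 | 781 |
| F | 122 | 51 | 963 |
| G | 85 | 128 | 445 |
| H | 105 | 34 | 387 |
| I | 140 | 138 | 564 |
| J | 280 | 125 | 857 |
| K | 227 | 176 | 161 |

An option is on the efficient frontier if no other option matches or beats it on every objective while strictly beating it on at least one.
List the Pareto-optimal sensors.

A: not dominated (best sample rate).
B: dominated by C (cost 34≤127, power draw 84≤135, sample rate 504≥498).
C: not dominated (best cost).
D: dominated by E (cost 198≤254, power draw 78≤124, sample rate 781≥559).
E: dominated by F (cost 122≤198, power draw 51≤78, sample rate 963≥781).
F: not dominated.
G: dominated by C (cost 34≤85, power draw 84≤128, sample rate 504≥445).
H: not dominated (best power draw).
I: dominated by F (cost 122≤140, power draw 51≤138, sample rate 963≥564).
J: dominated by F (cost 122≤280, power draw 51≤125, sample rate 963≥857).
K: dominated by B (cost 127≤227, power draw 135≤176, sample rate 498≥161).

A, C, F, H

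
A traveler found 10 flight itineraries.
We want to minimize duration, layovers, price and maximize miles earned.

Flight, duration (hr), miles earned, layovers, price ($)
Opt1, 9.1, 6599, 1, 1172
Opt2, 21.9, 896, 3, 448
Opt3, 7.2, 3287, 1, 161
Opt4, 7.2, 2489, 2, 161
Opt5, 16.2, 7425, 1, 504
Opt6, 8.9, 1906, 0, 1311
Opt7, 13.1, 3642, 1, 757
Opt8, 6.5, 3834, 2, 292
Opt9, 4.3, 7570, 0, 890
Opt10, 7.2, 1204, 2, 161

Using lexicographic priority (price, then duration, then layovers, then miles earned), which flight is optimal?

Opt3

First minimize price: best is 161, kept {Opt3, Opt4, Opt10}.
Then minimize duration: best is 7.2, kept {Opt3, Opt4, Opt10}.
Then minimize layovers: best is 1, kept {Opt3}.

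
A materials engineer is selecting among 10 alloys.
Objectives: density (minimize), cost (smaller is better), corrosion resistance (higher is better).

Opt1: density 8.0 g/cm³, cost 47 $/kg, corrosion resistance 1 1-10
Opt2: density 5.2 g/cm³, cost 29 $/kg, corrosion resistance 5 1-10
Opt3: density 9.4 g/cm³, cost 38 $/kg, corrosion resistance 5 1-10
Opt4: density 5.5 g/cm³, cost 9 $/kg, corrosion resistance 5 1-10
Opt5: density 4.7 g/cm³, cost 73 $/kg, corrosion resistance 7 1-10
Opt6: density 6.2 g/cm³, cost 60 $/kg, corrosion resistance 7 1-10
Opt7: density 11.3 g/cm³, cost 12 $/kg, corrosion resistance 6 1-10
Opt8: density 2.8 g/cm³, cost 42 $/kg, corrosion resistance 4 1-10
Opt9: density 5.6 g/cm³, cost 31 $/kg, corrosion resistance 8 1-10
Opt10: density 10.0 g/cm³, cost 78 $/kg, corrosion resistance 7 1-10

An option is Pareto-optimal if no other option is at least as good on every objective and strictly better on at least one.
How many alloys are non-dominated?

Opt1: dominated by Opt2 (density 5.2≤8.0, cost 29≤47, corrosion resistance 5≥1).
Opt2: not dominated.
Opt3: dominated by Opt2 (density 5.2≤9.4, cost 29≤38, corrosion resistance 5≥5).
Opt4: not dominated (best cost).
Opt5: not dominated.
Opt6: dominated by Opt9 (density 5.6≤6.2, cost 31≤60, corrosion resistance 8≥7).
Opt7: not dominated.
Opt8: not dominated (best density).
Opt9: not dominated (best corrosion resistance).
Opt10: dominated by Opt5 (density 4.7≤10.0, cost 73≤78, corrosion resistance 7≥7).
Pareto-optimal: Opt2, Opt4, Opt5, Opt7, Opt8, Opt9 → 6.

6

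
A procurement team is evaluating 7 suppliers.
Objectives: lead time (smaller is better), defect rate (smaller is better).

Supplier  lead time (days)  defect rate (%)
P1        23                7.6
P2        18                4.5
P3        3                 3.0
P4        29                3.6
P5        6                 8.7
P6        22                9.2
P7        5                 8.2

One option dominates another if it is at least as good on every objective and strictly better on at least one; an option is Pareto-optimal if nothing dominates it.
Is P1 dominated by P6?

P6 vs P1: P6 is worse on defect rate (9.2 vs 7.6), so it does not dominate P1.

No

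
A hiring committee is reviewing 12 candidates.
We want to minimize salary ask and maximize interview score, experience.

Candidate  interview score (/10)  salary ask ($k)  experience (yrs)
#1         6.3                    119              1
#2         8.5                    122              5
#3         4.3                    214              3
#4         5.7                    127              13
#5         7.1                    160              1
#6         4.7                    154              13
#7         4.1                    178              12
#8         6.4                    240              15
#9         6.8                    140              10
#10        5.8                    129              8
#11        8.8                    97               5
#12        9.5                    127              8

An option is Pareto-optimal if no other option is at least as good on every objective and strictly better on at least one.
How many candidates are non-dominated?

5

#1: dominated by #11 (interview score 8.8≥6.3, salary ask 97≤119, experience 5≥1).
#2: dominated by #11 (interview score 8.8≥8.5, salary ask 97≤122, experience 5≥5).
#3: dominated by #2 (interview score 8.5≥4.3, salary ask 122≤214, experience 5≥3).
#4: not dominated.
#5: dominated by #2 (interview score 8.5≥7.1, salary ask 122≤160, experience 5≥1).
#6: dominated by #4 (interview score 5.7≥4.7, salary ask 127≤154, experience 13≥13).
#7: dominated by #4 (interview score 5.7≥4.1, salary ask 127≤178, experience 13≥12).
#8: not dominated (best experience).
#9: not dominated.
#10: dominated by #12 (interview score 9.5≥5.8, salary ask 127≤129, experience 8≥8).
#11: not dominated (best salary ask).
#12: not dominated (best interview score).
Pareto-optimal: #4, #8, #9, #11, #12 → 5.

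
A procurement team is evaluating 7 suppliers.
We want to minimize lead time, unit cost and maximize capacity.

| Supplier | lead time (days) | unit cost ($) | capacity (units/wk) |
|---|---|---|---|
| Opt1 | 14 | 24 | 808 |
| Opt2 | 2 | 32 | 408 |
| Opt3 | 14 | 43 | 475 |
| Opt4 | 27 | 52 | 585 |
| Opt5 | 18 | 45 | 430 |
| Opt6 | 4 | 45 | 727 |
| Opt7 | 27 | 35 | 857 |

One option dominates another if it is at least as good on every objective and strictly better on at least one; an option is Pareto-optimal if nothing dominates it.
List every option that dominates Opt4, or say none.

Opt1, Opt6, Opt7

Opt1: lead time 14≤27, unit cost 24≤52, capacity 808≥585 — dominates Opt4.
Opt6: lead time 4≤27, unit cost 45≤52, capacity 727≥585 — dominates Opt4.
Opt7: lead time 27≤27, unit cost 35≤52, capacity 857≥585 — dominates Opt4.
Others (Opt2, Opt3, Opt5) are each worse than Opt4 on at least one objective.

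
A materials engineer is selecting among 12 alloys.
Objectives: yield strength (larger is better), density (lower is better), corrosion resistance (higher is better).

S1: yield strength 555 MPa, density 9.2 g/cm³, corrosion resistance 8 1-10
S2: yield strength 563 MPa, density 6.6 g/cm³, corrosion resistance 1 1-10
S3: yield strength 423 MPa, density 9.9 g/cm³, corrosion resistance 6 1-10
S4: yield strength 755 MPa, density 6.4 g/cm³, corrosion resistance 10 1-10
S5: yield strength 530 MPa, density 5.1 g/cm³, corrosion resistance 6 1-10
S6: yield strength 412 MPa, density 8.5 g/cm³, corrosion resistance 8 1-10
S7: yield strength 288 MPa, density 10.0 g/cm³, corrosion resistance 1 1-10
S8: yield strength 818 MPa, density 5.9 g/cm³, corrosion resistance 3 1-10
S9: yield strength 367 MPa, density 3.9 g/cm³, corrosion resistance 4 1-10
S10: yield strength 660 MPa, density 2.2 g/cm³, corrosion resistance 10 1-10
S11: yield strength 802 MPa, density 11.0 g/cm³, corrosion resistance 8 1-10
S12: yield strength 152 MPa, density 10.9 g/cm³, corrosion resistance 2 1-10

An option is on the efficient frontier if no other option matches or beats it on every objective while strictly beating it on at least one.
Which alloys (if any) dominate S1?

S4, S10

S4: yield strength 755≥555, density 6.4≤9.2, corrosion resistance 10≥8 — dominates S1.
S10: yield strength 660≥555, density 2.2≤9.2, corrosion resistance 10≥8 — dominates S1.
Others (S2, S3, S5, S6, S7, S8, S9, S11, S12) are each worse than S1 on at least one objective.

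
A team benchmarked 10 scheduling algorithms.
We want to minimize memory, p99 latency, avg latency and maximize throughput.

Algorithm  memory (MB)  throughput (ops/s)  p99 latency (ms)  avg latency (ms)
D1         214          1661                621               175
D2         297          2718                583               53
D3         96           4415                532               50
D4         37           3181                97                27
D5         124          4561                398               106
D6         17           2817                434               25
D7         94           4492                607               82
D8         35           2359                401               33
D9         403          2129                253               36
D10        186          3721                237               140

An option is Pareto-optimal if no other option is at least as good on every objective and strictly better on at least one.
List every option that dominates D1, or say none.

D3, D4, D5, D6, D7, D8, D10

D3: memory 96≤214, throughput 4415≥1661, p99 latency 532≤621, avg latency 50≤175 — dominates D1.
D4: memory 37≤214, throughput 3181≥1661, p99 latency 97≤621, avg latency 27≤175 — dominates D1.
D5: memory 124≤214, throughput 4561≥1661, p99 latency 398≤621, avg latency 106≤175 — dominates D1.
D6: memory 17≤214, throughput 2817≥1661, p99 latency 434≤621, avg latency 25≤175 — dominates D1.
D7: memory 94≤214, throughput 4492≥1661, p99 latency 607≤621, avg latency 82≤175 — dominates D1.
D8: memory 35≤214, throughput 2359≥1661, p99 latency 401≤621, avg latency 33≤175 — dominates D1.
D10: memory 186≤214, throughput 3721≥1661, p99 latency 237≤621, avg latency 140≤175 — dominates D1.
Others (D2, D9) are each worse than D1 on at least one objective.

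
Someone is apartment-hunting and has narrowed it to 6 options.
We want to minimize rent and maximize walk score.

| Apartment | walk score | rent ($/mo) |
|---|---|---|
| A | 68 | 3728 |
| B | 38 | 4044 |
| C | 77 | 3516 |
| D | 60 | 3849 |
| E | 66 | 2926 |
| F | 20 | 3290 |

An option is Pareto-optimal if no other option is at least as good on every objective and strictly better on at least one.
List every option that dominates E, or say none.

A: worse on rent (3728 vs 2926).
B: worse on walk score (38 vs 66).
C: worse on rent (3516 vs 2926).
D: worse on walk score (60 vs 66).
F: worse on walk score (20 vs 66).
No option dominates E.

none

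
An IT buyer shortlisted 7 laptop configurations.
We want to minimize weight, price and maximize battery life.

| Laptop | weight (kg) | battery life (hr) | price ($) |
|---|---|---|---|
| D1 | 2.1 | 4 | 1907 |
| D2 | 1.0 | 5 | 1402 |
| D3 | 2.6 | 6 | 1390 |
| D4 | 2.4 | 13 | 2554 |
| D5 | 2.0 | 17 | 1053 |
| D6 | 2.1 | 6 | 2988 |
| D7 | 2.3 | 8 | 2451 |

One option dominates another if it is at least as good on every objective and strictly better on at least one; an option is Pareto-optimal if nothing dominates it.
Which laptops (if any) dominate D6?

D5

D5: weight 2.0≤2.1, battery life 17≥6, price 1053≤2988 — dominates D6.
Others (D1, D2, D3, D4, D7) are each worse than D6 on at least one objective.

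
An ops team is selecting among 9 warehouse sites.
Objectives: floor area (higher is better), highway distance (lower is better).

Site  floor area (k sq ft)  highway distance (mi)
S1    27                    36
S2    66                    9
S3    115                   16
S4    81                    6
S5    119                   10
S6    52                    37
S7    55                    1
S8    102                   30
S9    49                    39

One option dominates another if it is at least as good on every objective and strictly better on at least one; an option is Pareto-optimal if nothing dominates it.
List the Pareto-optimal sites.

S4, S5, S7

S1: dominated by S2 (floor area 66≥27, highway distance 9≤36).
S2: dominated by S4 (floor area 81≥66, highway distance 6≤9).
S3: dominated by S5 (floor area 119≥115, highway distance 10≤16).
S4: not dominated.
S5: not dominated (best floor area).
S6: dominated by S2 (floor area 66≥52, highway distance 9≤37).
S7: not dominated (best highway distance).
S8: dominated by S3 (floor area 115≥102, highway distance 16≤30).
S9: dominated by S2 (floor area 66≥49, highway distance 9≤39).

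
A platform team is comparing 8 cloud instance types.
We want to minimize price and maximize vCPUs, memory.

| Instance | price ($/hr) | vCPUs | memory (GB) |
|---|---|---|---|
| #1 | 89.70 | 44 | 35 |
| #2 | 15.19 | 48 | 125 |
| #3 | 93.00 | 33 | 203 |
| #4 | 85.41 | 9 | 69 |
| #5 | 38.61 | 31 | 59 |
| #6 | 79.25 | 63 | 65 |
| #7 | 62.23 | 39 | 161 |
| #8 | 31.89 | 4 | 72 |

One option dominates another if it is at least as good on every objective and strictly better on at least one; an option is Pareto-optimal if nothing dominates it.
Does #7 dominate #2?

No

#7 vs #2: #7 is worse on price (62.23 vs 15.19), so it does not dominate #2.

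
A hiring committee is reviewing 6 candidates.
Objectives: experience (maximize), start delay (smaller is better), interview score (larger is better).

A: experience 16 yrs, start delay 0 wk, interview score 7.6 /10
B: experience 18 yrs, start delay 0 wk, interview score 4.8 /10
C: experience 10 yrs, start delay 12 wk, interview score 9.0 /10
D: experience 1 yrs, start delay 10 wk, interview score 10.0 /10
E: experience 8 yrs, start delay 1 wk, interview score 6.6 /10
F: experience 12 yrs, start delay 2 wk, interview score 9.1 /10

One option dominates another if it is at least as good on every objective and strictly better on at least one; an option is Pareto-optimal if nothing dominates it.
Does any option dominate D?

A: worse on interview score (7.6 vs 10.0).
B: worse on interview score (4.8 vs 10.0).
C: worse on start delay (12 vs 10).
E: worse on interview score (6.6 vs 10.0).
F: worse on interview score (9.1 vs 10.0).
No option is at least as good as D on every objective and strictly better on one.

No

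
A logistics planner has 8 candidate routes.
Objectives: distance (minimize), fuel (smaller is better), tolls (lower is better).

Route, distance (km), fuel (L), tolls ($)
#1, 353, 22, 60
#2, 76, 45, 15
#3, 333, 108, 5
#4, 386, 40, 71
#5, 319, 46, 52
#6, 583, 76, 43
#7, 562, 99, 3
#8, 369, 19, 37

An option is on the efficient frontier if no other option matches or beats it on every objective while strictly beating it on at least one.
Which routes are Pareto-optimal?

#1, #2, #3, #7, #8

#1: not dominated.
#2: not dominated (best distance).
#3: not dominated.
#4: dominated by #1 (distance 353≤386, fuel 22≤40, tolls 60≤71).
#5: dominated by #2 (distance 76≤319, fuel 45≤46, tolls 15≤52).
#6: dominated by #2 (distance 76≤583, fuel 45≤76, tolls 15≤43).
#7: not dominated (best tolls).
#8: not dominated (best fuel).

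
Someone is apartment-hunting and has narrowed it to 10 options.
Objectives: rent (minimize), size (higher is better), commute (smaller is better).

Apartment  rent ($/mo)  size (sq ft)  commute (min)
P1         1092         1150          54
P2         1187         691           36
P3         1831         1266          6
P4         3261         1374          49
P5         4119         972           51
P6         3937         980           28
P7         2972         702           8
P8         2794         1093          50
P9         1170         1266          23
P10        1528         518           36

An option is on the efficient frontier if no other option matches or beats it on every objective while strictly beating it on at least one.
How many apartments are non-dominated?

4

P1: not dominated (best rent).
P2: dominated by P9 (rent 1170≤1187, size 1266≥691, commute 23≤36).
P3: not dominated (best commute).
P4: not dominated (best size).
P5: dominated by P3 (rent 1831≤4119, size 1266≥972, commute 6≤51).
P6: dominated by P3 (rent 1831≤3937, size 1266≥980, commute 6≤28).
P7: dominated by P3 (rent 1831≤2972, size 1266≥702, commute 6≤8).
P8: dominated by P3 (rent 1831≤2794, size 1266≥1093, commute 6≤50).
P9: not dominated.
P10: dominated by P2 (rent 1187≤1528, size 691≥518, commute 36≤36).
Pareto-optimal: P1, P3, P4, P9 → 4.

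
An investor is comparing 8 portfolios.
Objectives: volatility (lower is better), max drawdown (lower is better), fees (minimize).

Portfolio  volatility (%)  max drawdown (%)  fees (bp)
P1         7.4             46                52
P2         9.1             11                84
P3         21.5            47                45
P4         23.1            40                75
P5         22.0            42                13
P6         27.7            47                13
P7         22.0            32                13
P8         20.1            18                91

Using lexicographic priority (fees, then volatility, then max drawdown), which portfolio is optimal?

P7

First minimize fees: best is 13, kept {P5, P6, P7}.
Then minimize volatility: best is 22.0, kept {P5, P7}.
Then minimize max drawdown: best is 32, kept {P7}.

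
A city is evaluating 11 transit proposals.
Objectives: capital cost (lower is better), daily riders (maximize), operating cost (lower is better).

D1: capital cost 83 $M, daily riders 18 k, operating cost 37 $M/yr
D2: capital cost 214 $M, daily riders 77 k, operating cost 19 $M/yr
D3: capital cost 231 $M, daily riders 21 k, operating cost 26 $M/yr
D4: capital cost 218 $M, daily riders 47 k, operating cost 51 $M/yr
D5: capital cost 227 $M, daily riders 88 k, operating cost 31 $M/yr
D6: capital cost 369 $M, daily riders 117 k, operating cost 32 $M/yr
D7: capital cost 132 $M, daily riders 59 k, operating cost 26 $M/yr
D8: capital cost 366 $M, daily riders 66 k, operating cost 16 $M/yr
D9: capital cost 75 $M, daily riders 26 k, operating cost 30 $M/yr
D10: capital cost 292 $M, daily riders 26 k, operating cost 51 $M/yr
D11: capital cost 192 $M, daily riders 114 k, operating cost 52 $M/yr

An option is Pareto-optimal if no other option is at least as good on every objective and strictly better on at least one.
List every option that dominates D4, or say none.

D2: capital cost 214≤218, daily riders 77≥47, operating cost 19≤51 — dominates D4.
D7: capital cost 132≤218, daily riders 59≥47, operating cost 26≤51 — dominates D4.
Others (D1, D3, D5, D6, D8, D9, D10, D11) are each worse than D4 on at least one objective.

D2, D7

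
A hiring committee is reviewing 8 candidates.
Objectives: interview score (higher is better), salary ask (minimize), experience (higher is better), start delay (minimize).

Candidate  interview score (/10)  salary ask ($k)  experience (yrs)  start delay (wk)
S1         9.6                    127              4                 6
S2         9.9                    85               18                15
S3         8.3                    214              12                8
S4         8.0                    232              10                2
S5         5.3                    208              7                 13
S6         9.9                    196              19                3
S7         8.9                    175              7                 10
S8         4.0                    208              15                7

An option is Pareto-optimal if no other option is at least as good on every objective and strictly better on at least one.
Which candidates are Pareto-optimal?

S1, S2, S4, S6, S7

S1: not dominated.
S2: not dominated (best salary ask).
S3: dominated by S6 (interview score 9.9≥8.3, salary ask 196≤214, experience 19≥12, start delay 3≤8).
S4: not dominated (best start delay).
S5: dominated by S6 (interview score 9.9≥5.3, salary ask 196≤208, experience 19≥7, start delay 3≤13).
S6: not dominated (best experience).
S7: not dominated.
S8: dominated by S6 (interview score 9.9≥4.0, salary ask 196≤208, experience 19≥15, start delay 3≤7).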